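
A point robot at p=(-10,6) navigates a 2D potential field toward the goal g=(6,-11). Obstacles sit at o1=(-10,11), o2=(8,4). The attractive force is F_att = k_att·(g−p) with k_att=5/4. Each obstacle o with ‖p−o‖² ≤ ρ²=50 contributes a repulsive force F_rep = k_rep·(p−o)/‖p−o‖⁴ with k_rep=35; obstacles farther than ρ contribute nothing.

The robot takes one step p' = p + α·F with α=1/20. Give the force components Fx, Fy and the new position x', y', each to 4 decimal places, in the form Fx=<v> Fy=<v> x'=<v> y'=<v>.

F_att = 5/4·(g−p) = 5/4·(16,-17) = (20.0000,-21.2500)
o1: d²=25 ≤ ρ²=50; F_rep = 35·(0,-5)/25² = (0.0000,-0.2800)
o2: d²=328 > ρ²=50 → inactive
F = F_att + ΣF_rep = (20.0000,-21.5300)
p' = p + 1/20·F = (-9.0000,4.9235)

Fx=20.0000 Fy=-21.5300 x'=-9.0000 y'=4.9235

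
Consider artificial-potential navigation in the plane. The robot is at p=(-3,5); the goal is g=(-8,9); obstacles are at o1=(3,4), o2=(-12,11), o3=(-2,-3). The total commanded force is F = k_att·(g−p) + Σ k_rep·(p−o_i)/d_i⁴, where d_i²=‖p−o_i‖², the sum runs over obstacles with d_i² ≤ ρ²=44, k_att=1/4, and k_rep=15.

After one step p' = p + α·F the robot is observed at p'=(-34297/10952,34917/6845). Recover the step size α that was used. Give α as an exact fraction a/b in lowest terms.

F_att = 1/4·(g−p) = 1/4·(-5,4) = (-1.2500,1.0000)
o1: d²=37 ≤ ρ²=44; F_rep = 15·(-6,1)/37² = (-0.0657,0.0110)
o2: d²=117 > ρ²=44 → inactive
o3: d²=65 > ρ²=44 → inactive
F = F_att + ΣF_rep = (-1.3157,1.0110)
Δp = p'−p = (-0.1316,0.1011); α = Δx/Fx = (-1441/10952) / (-7205/5476) = 1/10
check: Δy/Fy = (692/6845) / (1384/1369) = 1/10 ✓

α = 1/10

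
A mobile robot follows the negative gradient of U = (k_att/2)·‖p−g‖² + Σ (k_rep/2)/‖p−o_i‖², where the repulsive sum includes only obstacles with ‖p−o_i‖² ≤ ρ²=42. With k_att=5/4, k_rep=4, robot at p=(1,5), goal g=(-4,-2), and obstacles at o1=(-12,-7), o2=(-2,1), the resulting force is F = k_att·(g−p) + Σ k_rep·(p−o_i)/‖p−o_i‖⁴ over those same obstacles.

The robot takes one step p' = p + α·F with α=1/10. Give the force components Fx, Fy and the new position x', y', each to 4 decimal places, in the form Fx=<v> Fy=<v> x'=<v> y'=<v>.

Fx=-6.2308 Fy=-8.7244 x'=0.3769 y'=4.1276

F_att = 5/4·(g−p) = 5/4·(-5,-7) = (-6.2500,-8.7500)
o1: d²=313 > ρ²=42 → inactive
o2: d²=25 ≤ ρ²=42; F_rep = 4·(3,4)/25² = (0.0192,0.0256)
F = F_att + ΣF_rep = (-6.2308,-8.7244)
p' = p + 1/10·F = (0.3769,4.1276)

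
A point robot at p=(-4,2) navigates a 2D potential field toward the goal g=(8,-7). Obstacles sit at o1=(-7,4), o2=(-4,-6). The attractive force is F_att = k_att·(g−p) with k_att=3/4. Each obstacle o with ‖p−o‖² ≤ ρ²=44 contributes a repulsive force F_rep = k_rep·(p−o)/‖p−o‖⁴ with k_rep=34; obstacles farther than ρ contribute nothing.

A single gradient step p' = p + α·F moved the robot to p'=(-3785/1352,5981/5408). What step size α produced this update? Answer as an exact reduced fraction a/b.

α = 1/8

F_att = 3/4·(g−p) = 3/4·(12,-9) = (9.0000,-6.7500)
o1: d²=13 ≤ ρ²=44; F_rep = 34·(3,-2)/13² = (0.6036,-0.4024)
o2: d²=64 > ρ²=44 → inactive
F = F_att + ΣF_rep = (9.6036,-7.1524)
Δp = p'−p = (1.2004,-0.8940); α = Δx/Fx = (1623/1352) / (1623/169) = 1/8
check: Δy/Fy = (-4835/5408) / (-4835/676) = 1/8 ✓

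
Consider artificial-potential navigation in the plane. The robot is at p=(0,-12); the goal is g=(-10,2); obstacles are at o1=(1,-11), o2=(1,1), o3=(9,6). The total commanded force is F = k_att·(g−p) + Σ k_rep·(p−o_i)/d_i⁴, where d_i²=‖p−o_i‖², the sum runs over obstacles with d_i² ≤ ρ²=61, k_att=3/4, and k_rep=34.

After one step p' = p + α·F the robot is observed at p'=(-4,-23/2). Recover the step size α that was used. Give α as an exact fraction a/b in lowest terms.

F_att = 3/4·(g−p) = 3/4·(-10,14) = (-7.5000,10.5000)
o1: d²=2 ≤ ρ²=61; F_rep = 34·(-1,-1)/2² = (-8.5000,-8.5000)
o2: d²=170 > ρ²=61 → inactive
o3: d²=405 > ρ²=61 → inactive
F = F_att + ΣF_rep = (-16.0000,2.0000)
Δp = p'−p = (-4.0000,0.5000); α = Δx/Fx = (-4) / (-16) = 1/4
check: Δy/Fy = (1/2) / (2) = 1/4 ✓

α = 1/4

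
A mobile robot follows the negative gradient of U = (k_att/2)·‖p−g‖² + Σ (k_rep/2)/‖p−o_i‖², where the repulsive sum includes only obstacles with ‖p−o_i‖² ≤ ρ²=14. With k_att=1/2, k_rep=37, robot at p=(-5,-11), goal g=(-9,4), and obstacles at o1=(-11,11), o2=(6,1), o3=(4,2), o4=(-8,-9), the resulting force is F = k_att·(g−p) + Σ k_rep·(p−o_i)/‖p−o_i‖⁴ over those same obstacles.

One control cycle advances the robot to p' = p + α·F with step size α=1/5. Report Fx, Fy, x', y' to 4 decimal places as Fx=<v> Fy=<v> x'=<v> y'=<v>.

F_att = 1/2·(g−p) = 1/2·(-4,15) = (-2.0000,7.5000)
o1: d²=520 > ρ²=14 → inactive
o2: d²=265 > ρ²=14 → inactive
o3: d²=250 > ρ²=14 → inactive
o4: d²=13 ≤ ρ²=14; F_rep = 37·(3,-2)/13² = (0.6568,-0.4379)
F = F_att + ΣF_rep = (-1.3432,7.0621)
p' = p + 1/5·F = (-5.2686,-9.5876)

Fx=-1.3432 Fy=7.0621 x'=-5.2686 y'=-9.5876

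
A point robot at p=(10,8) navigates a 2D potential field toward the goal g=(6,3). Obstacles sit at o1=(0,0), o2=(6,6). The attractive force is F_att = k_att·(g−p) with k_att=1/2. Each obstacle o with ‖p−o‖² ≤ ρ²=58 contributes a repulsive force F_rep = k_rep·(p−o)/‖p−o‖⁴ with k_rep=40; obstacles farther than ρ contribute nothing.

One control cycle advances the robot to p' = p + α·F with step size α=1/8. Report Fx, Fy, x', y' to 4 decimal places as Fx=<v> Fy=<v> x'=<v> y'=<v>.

Fx=-1.6000 Fy=-2.3000 x'=9.8000 y'=7.7125

F_att = 1/2·(g−p) = 1/2·(-4,-5) = (-2.0000,-2.5000)
o1: d²=164 > ρ²=58 → inactive
o2: d²=20 ≤ ρ²=58; F_rep = 40·(4,2)/20² = (0.4000,0.2000)
F = F_att + ΣF_rep = (-1.6000,-2.3000)
p' = p + 1/8·F = (9.8000,7.7125)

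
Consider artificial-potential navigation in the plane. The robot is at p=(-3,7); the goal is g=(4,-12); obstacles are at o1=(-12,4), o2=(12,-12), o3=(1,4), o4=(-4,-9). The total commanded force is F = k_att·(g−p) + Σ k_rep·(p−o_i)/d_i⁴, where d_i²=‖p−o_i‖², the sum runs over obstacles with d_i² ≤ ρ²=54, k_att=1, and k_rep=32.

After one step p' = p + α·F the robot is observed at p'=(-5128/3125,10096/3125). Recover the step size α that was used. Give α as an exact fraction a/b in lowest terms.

α = 1/5

F_att = 1·(g−p) = 1·(7,-19) = (7.0000,-19.0000)
o1: d²=90 > ρ²=54 → inactive
o2: d²=586 > ρ²=54 → inactive
o3: d²=25 ≤ ρ²=54; F_rep = 32·(-4,3)/25² = (-0.2048,0.1536)
o4: d²=257 > ρ²=54 → inactive
F = F_att + ΣF_rep = (6.7952,-18.8464)
Δp = p'−p = (1.3590,-3.7693); α = Δx/Fx = (4247/3125) / (4247/625) = 1/5
check: Δy/Fy = (-11779/3125) / (-11779/625) = 1/5 ✓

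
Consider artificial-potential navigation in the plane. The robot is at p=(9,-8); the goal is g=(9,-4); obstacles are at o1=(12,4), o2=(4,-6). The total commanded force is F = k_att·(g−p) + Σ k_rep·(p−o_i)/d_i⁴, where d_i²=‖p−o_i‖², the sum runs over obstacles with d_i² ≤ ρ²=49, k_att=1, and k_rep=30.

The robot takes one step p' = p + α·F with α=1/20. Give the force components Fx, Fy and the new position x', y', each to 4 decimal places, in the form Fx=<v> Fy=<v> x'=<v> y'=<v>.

Fx=0.1784 Fy=3.9287 x'=9.0089 y'=-7.8036

F_att = 1·(g−p) = 1·(0,4) = (0.0000,4.0000)
o1: d²=153 > ρ²=49 → inactive
o2: d²=29 ≤ ρ²=49; F_rep = 30·(5,-2)/29² = (0.1784,-0.0713)
F = F_att + ΣF_rep = (0.1784,3.9287)
p' = p + 1/20·F = (9.0089,-7.8036)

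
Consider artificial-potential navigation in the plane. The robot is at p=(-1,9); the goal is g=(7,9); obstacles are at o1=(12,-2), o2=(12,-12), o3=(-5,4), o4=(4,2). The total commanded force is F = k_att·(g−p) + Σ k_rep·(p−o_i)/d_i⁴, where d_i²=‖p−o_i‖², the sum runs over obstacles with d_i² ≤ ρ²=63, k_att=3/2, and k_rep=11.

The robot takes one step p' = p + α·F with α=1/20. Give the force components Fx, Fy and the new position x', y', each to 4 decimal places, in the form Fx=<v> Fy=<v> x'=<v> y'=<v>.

F_att = 3/2·(g−p) = 3/2·(8,0) = (12.0000,0.0000)
o1: d²=290 > ρ²=63 → inactive
o2: d²=610 > ρ²=63 → inactive
o3: d²=41 ≤ ρ²=63; F_rep = 11·(4,5)/41² = (0.0262,0.0327)
o4: d²=74 > ρ²=63 → inactive
F = F_att + ΣF_rep = (12.0262,0.0327)
p' = p + 1/20·F = (-0.3987,9.0016)

Fx=12.0262 Fy=0.0327 x'=-0.3987 y'=9.0016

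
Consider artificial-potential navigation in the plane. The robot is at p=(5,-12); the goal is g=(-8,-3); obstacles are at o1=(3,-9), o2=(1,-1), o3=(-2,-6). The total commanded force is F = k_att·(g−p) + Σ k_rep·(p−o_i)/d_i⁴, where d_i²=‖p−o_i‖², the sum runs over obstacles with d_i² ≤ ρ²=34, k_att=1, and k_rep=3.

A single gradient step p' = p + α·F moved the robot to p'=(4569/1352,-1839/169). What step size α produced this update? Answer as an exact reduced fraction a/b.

α = 1/8

F_att = 1·(g−p) = 1·(-13,9) = (-13.0000,9.0000)
o1: d²=13 ≤ ρ²=34; F_rep = 3·(2,-3)/13² = (0.0355,-0.0533)
o2: d²=137 > ρ²=34 → inactive
o3: d²=85 > ρ²=34 → inactive
F = F_att + ΣF_rep = (-12.9645,8.9467)
Δp = p'−p = (-1.6206,1.1183); α = Δx/Fx = (-2191/1352) / (-2191/169) = 1/8
check: Δy/Fy = (189/169) / (1512/169) = 1/8 ✓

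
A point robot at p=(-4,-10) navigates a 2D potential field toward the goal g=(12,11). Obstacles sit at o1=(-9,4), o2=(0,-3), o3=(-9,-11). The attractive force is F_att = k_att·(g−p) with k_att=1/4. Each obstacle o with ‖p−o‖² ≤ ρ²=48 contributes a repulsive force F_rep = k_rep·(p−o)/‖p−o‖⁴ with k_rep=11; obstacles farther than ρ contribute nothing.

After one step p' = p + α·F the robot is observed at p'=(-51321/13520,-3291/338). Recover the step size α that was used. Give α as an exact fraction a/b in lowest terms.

α = 1/20

F_att = 1/4·(g−p) = 1/4·(16,21) = (4.0000,5.2500)
o1: d²=221 > ρ²=48 → inactive
o2: d²=65 > ρ²=48 → inactive
o3: d²=26 ≤ ρ²=48; F_rep = 11·(5,1)/26² = (0.0814,0.0163)
F = F_att + ΣF_rep = (4.0814,5.2663)
Δp = p'−p = (0.2041,0.2633); α = Δx/Fx = (2759/13520) / (2759/676) = 1/20
check: Δy/Fy = (89/338) / (890/169) = 1/20 ✓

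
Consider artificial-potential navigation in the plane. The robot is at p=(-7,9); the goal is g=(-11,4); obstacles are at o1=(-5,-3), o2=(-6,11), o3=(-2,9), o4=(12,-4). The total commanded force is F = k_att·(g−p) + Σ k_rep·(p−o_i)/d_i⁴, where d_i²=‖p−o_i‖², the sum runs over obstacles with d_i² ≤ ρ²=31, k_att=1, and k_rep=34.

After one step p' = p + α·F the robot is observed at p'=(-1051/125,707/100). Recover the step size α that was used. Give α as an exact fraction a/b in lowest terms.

F_att = 1·(g−p) = 1·(-4,-5) = (-4.0000,-5.0000)
o1: d²=148 > ρ²=31 → inactive
o2: d²=5 ≤ ρ²=31; F_rep = 34·(-1,-2)/5² = (-1.3600,-2.7200)
o3: d²=25 ≤ ρ²=31; F_rep = 34·(-5,0)/25² = (-0.2720,0.0000)
o4: d²=530 > ρ²=31 → inactive
F = F_att + ΣF_rep = (-5.6320,-7.7200)
Δp = p'−p = (-1.4080,-1.9300); α = Δx/Fx = (-176/125) / (-704/125) = 1/4
check: Δy/Fy = (-193/100) / (-193/25) = 1/4 ✓

α = 1/4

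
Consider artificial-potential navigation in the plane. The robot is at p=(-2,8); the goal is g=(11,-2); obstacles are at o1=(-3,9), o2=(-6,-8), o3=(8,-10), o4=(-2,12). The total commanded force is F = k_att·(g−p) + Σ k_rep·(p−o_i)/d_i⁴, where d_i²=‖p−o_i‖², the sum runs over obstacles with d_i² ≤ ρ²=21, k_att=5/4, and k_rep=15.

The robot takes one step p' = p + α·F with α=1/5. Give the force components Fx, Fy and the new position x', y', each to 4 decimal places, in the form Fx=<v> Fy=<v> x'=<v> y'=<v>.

F_att = 5/4·(g−p) = 5/4·(13,-10) = (16.2500,-12.5000)
o1: d²=2 ≤ ρ²=21; F_rep = 15·(1,-1)/2² = (3.7500,-3.7500)
o2: d²=272 > ρ²=21 → inactive
o3: d²=424 > ρ²=21 → inactive
o4: d²=16 ≤ ρ²=21; F_rep = 15·(0,-4)/16² = (0.0000,-0.2344)
F = F_att + ΣF_rep = (20.0000,-16.4844)
p' = p + 1/5·F = (2.0000,4.7031)

Fx=20.0000 Fy=-16.4844 x'=2.0000 y'=4.7031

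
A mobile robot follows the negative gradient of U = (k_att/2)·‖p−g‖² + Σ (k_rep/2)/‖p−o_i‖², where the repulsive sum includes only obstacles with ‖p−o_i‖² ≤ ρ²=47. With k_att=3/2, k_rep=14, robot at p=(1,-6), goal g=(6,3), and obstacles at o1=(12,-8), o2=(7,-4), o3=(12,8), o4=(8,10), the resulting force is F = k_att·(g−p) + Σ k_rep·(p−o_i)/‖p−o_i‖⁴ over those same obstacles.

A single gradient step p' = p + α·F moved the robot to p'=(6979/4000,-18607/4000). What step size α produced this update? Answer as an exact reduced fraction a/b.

α = 1/10

F_att = 3/2·(g−p) = 3/2·(5,9) = (7.5000,13.5000)
o1: d²=125 > ρ²=47 → inactive
o2: d²=40 ≤ ρ²=47; F_rep = 14·(-6,-2)/40² = (-0.0525,-0.0175)
o3: d²=317 > ρ²=47 → inactive
o4: d²=305 > ρ²=47 → inactive
F = F_att + ΣF_rep = (7.4475,13.4825)
Δp = p'−p = (0.7448,1.3482); α = Δx/Fx = (2979/4000) / (2979/400) = 1/10
check: Δy/Fy = (5393/4000) / (5393/400) = 1/10 ✓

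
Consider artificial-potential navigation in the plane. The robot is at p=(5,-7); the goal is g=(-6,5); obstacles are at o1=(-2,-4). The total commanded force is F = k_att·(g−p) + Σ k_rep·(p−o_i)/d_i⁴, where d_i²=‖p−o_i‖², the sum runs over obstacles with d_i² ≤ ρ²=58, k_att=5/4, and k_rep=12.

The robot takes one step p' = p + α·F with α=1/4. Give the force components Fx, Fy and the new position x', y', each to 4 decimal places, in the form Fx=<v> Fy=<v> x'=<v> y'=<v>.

F_att = 5/4·(g−p) = 5/4·(-11,12) = (-13.7500,15.0000)
o1: d²=58 ≤ ρ²=58; F_rep = 12·(7,-3)/58² = (0.0250,-0.0107)
F = F_att + ΣF_rep = (-13.7250,14.9893)
p' = p + 1/4·F = (1.5687,-3.2527)

Fx=-13.7250 Fy=14.9893 x'=1.5687 y'=-3.2527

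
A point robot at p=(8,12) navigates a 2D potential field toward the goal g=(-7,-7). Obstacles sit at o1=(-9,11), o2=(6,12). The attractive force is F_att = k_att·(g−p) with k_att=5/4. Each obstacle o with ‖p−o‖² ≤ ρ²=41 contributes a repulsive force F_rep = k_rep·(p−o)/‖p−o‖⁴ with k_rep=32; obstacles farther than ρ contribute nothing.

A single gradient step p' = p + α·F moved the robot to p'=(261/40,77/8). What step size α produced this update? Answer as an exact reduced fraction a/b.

α = 1/10

F_att = 5/4·(g−p) = 5/4·(-15,-19) = (-18.7500,-23.7500)
o1: d²=290 > ρ²=41 → inactive
o2: d²=4 ≤ ρ²=41; F_rep = 32·(2,0)/4² = (4.0000,0.0000)
F = F_att + ΣF_rep = (-14.7500,-23.7500)
Δp = p'−p = (-1.4750,-2.3750); α = Δx/Fx = (-59/40) / (-59/4) = 1/10
check: Δy/Fy = (-19/8) / (-95/4) = 1/10 ✓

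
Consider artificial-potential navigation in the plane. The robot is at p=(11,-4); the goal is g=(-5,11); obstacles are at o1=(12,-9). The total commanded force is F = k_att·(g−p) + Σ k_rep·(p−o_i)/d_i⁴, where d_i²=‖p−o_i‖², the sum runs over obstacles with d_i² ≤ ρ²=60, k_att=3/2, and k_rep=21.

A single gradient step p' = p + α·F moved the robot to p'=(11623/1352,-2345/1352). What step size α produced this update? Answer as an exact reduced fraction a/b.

α = 1/10

F_att = 3/2·(g−p) = 3/2·(-16,15) = (-24.0000,22.5000)
o1: d²=26 ≤ ρ²=60; F_rep = 21·(-1,5)/26² = (-0.0311,0.1553)
F = F_att + ΣF_rep = (-24.0311,22.6553)
Δp = p'−p = (-2.4031,2.2655); α = Δx/Fx = (-3249/1352) / (-16245/676) = 1/10
check: Δy/Fy = (3063/1352) / (15315/676) = 1/10 ✓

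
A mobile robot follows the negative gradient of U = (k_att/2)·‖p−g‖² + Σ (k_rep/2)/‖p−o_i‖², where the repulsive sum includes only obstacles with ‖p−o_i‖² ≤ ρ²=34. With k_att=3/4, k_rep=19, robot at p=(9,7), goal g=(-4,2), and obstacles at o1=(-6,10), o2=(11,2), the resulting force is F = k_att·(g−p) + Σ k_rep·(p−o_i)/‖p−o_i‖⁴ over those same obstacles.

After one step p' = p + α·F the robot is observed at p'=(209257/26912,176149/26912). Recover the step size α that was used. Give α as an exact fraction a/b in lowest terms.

α = 1/8

F_att = 3/4·(g−p) = 3/4·(-13,-5) = (-9.7500,-3.7500)
o1: d²=234 > ρ²=34 → inactive
o2: d²=29 ≤ ρ²=34; F_rep = 19·(-2,5)/29² = (-0.0452,0.1130)
F = F_att + ΣF_rep = (-9.7952,-3.6370)
Δp = p'−p = (-1.2244,-0.4546); α = Δx/Fx = (-32951/26912) / (-32951/3364) = 1/8
check: Δy/Fy = (-12235/26912) / (-12235/3364) = 1/8 ✓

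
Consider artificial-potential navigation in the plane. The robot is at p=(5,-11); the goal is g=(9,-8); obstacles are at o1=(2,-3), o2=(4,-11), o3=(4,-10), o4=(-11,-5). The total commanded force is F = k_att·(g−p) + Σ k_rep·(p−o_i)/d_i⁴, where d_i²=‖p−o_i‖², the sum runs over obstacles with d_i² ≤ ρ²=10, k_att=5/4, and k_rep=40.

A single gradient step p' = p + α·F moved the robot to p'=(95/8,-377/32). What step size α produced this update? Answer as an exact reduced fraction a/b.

α = 1/8

F_att = 5/4·(g−p) = 5/4·(4,3) = (5.0000,3.7500)
o1: d²=73 > ρ²=10 → inactive
o2: d²=1 ≤ ρ²=10; F_rep = 40·(1,0)/1² = (40.0000,0.0000)
o3: d²=2 ≤ ρ²=10; F_rep = 40·(1,-1)/2² = (10.0000,-10.0000)
o4: d²=292 > ρ²=10 → inactive
F = F_att + ΣF_rep = (55.0000,-6.2500)
Δp = p'−p = (6.8750,-0.7812); α = Δx/Fx = (55/8) / (55) = 1/8
check: Δy/Fy = (-25/32) / (-25/4) = 1/8 ✓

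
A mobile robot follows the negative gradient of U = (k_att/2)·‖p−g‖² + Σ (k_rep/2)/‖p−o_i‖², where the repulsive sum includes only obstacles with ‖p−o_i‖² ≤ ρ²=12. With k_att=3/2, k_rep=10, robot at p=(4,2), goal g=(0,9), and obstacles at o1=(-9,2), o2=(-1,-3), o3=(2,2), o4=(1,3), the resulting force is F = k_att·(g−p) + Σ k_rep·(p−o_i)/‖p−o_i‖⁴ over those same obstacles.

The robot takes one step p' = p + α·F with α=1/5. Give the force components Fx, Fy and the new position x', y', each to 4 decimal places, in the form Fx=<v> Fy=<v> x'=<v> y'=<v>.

F_att = 3/2·(g−p) = 3/2·(-4,7) = (-6.0000,10.5000)
o1: d²=169 > ρ²=12 → inactive
o2: d²=50 > ρ²=12 → inactive
o3: d²=4 ≤ ρ²=12; F_rep = 10·(2,0)/4² = (1.2500,0.0000)
o4: d²=10 ≤ ρ²=12; F_rep = 10·(3,-1)/10² = (0.3000,-0.1000)
F = F_att + ΣF_rep = (-4.4500,10.4000)
p' = p + 1/5·F = (3.1100,4.0800)

Fx=-4.4500 Fy=10.4000 x'=3.1100 y'=4.0800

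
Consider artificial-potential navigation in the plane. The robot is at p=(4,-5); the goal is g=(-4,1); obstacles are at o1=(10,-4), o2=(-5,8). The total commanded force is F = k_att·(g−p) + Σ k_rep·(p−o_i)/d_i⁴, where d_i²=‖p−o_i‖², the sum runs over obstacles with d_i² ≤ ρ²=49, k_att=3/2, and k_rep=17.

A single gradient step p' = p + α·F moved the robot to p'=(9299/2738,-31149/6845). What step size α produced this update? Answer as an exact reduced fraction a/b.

α = 1/20

F_att = 3/2·(g−p) = 3/2·(-8,6) = (-12.0000,9.0000)
o1: d²=37 ≤ ρ²=49; F_rep = 17·(-6,-1)/37² = (-0.0745,-0.0124)
o2: d²=250 > ρ²=49 → inactive
F = F_att + ΣF_rep = (-12.0745,8.9876)
Δp = p'−p = (-0.6037,0.4494); α = Δx/Fx = (-1653/2738) / (-16530/1369) = 1/20
check: Δy/Fy = (3076/6845) / (12304/1369) = 1/20 ✓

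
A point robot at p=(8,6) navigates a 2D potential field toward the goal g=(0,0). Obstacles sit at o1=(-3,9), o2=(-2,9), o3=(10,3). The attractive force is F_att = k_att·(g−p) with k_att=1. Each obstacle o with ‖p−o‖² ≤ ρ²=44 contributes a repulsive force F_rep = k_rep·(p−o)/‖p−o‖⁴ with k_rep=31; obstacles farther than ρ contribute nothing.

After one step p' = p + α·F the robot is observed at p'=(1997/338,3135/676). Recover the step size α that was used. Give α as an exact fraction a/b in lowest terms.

F_att = 1·(g−p) = 1·(-8,-6) = (-8.0000,-6.0000)
o1: d²=130 > ρ²=44 → inactive
o2: d²=109 > ρ²=44 → inactive
o3: d²=13 ≤ ρ²=44; F_rep = 31·(-2,3)/13² = (-0.3669,0.5503)
F = F_att + ΣF_rep = (-8.3669,-5.4497)
Δp = p'−p = (-2.0917,-1.3624); α = Δx/Fx = (-707/338) / (-1414/169) = 1/4
check: Δy/Fy = (-921/676) / (-921/169) = 1/4 ✓

α = 1/4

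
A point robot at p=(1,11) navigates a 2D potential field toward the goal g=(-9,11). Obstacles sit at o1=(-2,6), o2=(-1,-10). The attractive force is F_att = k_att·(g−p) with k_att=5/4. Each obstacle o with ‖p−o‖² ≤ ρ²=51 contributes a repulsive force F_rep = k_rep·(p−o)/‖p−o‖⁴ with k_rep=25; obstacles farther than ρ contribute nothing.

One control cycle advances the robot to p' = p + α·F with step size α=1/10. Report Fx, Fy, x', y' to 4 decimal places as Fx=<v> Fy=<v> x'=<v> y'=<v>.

F_att = 5/4·(g−p) = 5/4·(-10,0) = (-12.5000,0.0000)
o1: d²=34 ≤ ρ²=51; F_rep = 25·(3,5)/34² = (0.0649,0.1081)
o2: d²=445 > ρ²=51 → inactive
F = F_att + ΣF_rep = (-12.4351,0.1081)
p' = p + 1/10·F = (-0.2435,11.0108)

Fx=-12.4351 Fy=0.1081 x'=-0.2435 y'=11.0108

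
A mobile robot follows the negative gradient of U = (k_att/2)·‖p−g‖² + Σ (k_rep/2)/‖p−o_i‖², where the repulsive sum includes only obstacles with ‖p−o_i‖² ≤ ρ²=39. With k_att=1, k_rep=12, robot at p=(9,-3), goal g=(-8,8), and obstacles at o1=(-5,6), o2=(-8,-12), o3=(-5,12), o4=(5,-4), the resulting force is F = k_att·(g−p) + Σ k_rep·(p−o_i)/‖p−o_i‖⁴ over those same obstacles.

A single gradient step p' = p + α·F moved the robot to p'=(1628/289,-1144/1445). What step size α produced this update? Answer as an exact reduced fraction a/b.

α = 1/5

F_att = 1·(g−p) = 1·(-17,11) = (-17.0000,11.0000)
o1: d²=277 > ρ²=39 → inactive
o2: d²=370 > ρ²=39 → inactive
o3: d²=421 > ρ²=39 → inactive
o4: d²=17 ≤ ρ²=39; F_rep = 12·(4,1)/17² = (0.1661,0.0415)
F = F_att + ΣF_rep = (-16.8339,11.0415)
Δp = p'−p = (-3.3668,2.2083); α = Δx/Fx = (-973/289) / (-4865/289) = 1/5
check: Δy/Fy = (3191/1445) / (3191/289) = 1/5 ✓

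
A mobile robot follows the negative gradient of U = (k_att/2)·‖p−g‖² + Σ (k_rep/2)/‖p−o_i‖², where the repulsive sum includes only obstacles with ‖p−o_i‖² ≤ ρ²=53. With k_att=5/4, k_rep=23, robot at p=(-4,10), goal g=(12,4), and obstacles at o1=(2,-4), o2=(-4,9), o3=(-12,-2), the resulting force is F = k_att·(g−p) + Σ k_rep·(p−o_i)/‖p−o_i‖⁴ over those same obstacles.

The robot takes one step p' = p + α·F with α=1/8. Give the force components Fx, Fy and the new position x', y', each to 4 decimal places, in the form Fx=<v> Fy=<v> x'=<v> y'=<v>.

F_att = 5/4·(g−p) = 5/4·(16,-6) = (20.0000,-7.5000)
o1: d²=232 > ρ²=53 → inactive
o2: d²=1 ≤ ρ²=53; F_rep = 23·(0,1)/1² = (0.0000,23.0000)
o3: d²=208 > ρ²=53 → inactive
F = F_att + ΣF_rep = (20.0000,15.5000)
p' = p + 1/8·F = (-1.5000,11.9375)

Fx=20.0000 Fy=15.5000 x'=-1.5000 y'=11.9375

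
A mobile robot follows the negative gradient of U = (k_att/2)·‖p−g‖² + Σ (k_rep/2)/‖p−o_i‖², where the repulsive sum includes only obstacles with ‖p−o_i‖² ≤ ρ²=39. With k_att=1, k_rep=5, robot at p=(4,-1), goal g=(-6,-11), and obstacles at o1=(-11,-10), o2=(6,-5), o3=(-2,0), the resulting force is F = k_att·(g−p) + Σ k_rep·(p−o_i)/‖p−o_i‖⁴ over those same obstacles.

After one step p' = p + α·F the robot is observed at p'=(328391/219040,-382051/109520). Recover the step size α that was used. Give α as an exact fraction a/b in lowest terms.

α = 1/4

F_att = 1·(g−p) = 1·(-10,-10) = (-10.0000,-10.0000)
o1: d²=306 > ρ²=39 → inactive
o2: d²=20 ≤ ρ²=39; F_rep = 5·(-2,4)/20² = (-0.0250,0.0500)
o3: d²=37 ≤ ρ²=39; F_rep = 5·(6,-1)/37² = (0.0219,-0.0037)
F = F_att + ΣF_rep = (-10.0031,-9.9537)
Δp = p'−p = (-2.5008,-2.4884); α = Δx/Fx = (-547769/219040) / (-547769/54760) = 1/4
check: Δy/Fy = (-272531/109520) / (-272531/27380) = 1/4 ✓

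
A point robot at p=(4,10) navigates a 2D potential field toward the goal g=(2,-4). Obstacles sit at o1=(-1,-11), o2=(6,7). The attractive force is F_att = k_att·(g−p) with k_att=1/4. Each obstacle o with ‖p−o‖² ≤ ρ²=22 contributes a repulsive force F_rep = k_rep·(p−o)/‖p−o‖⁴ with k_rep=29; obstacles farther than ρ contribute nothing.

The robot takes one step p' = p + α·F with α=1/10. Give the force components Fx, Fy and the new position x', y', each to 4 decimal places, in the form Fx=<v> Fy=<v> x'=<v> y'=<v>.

F_att = 1/4·(g−p) = 1/4·(-2,-14) = (-0.5000,-3.5000)
o1: d²=466 > ρ²=22 → inactive
o2: d²=13 ≤ ρ²=22; F_rep = 29·(-2,3)/13² = (-0.3432,0.5148)
F = F_att + ΣF_rep = (-0.8432,-2.9852)
p' = p + 1/10·F = (3.9157,9.7015)

Fx=-0.8432 Fy=-2.9852 x'=3.9157 y'=9.7015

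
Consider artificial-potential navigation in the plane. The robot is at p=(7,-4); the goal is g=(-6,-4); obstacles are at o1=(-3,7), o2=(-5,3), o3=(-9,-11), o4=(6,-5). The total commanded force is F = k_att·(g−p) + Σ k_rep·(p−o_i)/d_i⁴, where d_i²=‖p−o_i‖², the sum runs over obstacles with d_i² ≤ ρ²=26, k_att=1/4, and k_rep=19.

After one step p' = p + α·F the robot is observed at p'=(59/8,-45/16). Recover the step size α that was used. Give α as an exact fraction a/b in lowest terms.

F_att = 1/4·(g−p) = 1/4·(-13,0) = (-3.2500,0.0000)
o1: d²=221 > ρ²=26 → inactive
o2: d²=193 > ρ²=26 → inactive
o3: d²=305 > ρ²=26 → inactive
o4: d²=2 ≤ ρ²=26; F_rep = 19·(1,1)/2² = (4.7500,4.7500)
F = F_att + ΣF_rep = (1.5000,4.7500)
Δp = p'−p = (0.3750,1.1875); α = Δx/Fx = (3/8) / (3/2) = 1/4
check: Δy/Fy = (19/16) / (19/4) = 1/4 ✓

α = 1/4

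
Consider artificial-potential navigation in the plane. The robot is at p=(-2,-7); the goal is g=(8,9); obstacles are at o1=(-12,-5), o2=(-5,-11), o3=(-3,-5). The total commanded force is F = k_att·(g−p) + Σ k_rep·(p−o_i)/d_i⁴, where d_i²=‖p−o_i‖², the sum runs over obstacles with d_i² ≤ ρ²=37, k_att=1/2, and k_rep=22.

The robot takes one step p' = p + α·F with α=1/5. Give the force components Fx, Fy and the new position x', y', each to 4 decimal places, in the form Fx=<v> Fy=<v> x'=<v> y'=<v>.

Fx=5.9856 Fy=6.3808 x'=-0.8029 y'=-5.7238

F_att = 1/2·(g−p) = 1/2·(10,16) = (5.0000,8.0000)
o1: d²=104 > ρ²=37 → inactive
o2: d²=25 ≤ ρ²=37; F_rep = 22·(3,4)/25² = (0.1056,0.1408)
o3: d²=5 ≤ ρ²=37; F_rep = 22·(1,-2)/5² = (0.8800,-1.7600)
F = F_att + ΣF_rep = (5.9856,6.3808)
p' = p + 1/5·F = (-0.8029,-5.7238)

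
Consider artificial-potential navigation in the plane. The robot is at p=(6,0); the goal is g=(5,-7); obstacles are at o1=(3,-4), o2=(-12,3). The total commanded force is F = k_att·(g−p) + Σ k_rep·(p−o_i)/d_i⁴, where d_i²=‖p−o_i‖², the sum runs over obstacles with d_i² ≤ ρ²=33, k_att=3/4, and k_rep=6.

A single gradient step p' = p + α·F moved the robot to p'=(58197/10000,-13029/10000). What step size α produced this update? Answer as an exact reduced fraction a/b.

F_att = 3/4·(g−p) = 3/4·(-1,-7) = (-0.7500,-5.2500)
o1: d²=25 ≤ ρ²=33; F_rep = 6·(3,4)/25² = (0.0288,0.0384)
o2: d²=333 > ρ²=33 → inactive
F = F_att + ΣF_rep = (-0.7212,-5.2116)
Δp = p'−p = (-0.1803,-1.3029); α = Δx/Fx = (-1803/10000) / (-1803/2500) = 1/4
check: Δy/Fy = (-13029/10000) / (-13029/2500) = 1/4 ✓

α = 1/4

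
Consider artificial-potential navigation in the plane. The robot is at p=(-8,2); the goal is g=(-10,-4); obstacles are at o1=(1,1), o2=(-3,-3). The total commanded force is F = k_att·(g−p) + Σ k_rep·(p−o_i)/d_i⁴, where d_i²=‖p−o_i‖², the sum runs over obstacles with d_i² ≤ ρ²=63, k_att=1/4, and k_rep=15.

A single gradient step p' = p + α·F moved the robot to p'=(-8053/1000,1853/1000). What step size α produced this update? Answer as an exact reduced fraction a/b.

F_att = 1/4·(g−p) = 1/4·(-2,-6) = (-0.5000,-1.5000)
o1: d²=82 > ρ²=63 → inactive
o2: d²=50 ≤ ρ²=63; F_rep = 15·(-5,5)/50² = (-0.0300,0.0300)
F = F_att + ΣF_rep = (-0.5300,-1.4700)
Δp = p'−p = (-0.0530,-0.1470); α = Δx/Fx = (-53/1000) / (-53/100) = 1/10
check: Δy/Fy = (-147/1000) / (-147/100) = 1/10 ✓

α = 1/10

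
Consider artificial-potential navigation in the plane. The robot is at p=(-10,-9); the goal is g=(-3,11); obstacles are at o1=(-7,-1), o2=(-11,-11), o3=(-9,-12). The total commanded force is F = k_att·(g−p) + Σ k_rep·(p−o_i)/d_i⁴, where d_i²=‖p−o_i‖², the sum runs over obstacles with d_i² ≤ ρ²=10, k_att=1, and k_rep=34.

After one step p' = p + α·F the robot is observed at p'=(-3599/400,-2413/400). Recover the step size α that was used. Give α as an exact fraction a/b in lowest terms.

α = 1/8

F_att = 1·(g−p) = 1·(7,20) = (7.0000,20.0000)
o1: d²=73 > ρ²=10 → inactive
o2: d²=5 ≤ ρ²=10; F_rep = 34·(1,2)/5² = (1.3600,2.7200)
o3: d²=10 ≤ ρ²=10; F_rep = 34·(-1,3)/10² = (-0.3400,1.0200)
F = F_att + ΣF_rep = (8.0200,23.7400)
Δp = p'−p = (1.0025,2.9675); α = Δx/Fx = (401/400) / (401/50) = 1/8
check: Δy/Fy = (1187/400) / (1187/50) = 1/8 ✓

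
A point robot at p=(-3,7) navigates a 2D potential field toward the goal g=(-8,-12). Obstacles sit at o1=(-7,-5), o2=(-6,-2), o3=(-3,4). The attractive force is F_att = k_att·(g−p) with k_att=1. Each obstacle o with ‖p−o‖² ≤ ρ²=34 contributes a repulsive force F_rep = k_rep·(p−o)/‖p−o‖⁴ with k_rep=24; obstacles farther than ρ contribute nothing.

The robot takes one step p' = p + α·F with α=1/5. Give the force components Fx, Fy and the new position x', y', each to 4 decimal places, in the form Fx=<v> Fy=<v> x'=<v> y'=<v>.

Fx=-5.0000 Fy=-18.1111 x'=-4.0000 y'=3.3778

F_att = 1·(g−p) = 1·(-5,-19) = (-5.0000,-19.0000)
o1: d²=160 > ρ²=34 → inactive
o2: d²=90 > ρ²=34 → inactive
o3: d²=9 ≤ ρ²=34; F_rep = 24·(0,3)/9² = (0.0000,0.8889)
F = F_att + ΣF_rep = (-5.0000,-18.1111)
p' = p + 1/5·F = (-4.0000,3.3778)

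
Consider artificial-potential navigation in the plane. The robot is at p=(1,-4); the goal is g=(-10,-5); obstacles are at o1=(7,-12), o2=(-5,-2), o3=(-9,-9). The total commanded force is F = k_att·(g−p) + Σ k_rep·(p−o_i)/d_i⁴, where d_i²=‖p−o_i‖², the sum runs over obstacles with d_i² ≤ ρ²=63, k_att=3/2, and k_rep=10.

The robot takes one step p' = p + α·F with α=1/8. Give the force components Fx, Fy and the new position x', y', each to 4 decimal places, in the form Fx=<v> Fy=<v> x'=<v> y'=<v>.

F_att = 3/2·(g−p) = 3/2·(-11,-1) = (-16.5000,-1.5000)
o1: d²=100 > ρ²=63 → inactive
o2: d²=40 ≤ ρ²=63; F_rep = 10·(6,-2)/40² = (0.0375,-0.0125)
o3: d²=125 > ρ²=63 → inactive
F = F_att + ΣF_rep = (-16.4625,-1.5125)
p' = p + 1/8·F = (-1.0578,-4.1891)

Fx=-16.4625 Fy=-1.5125 x'=-1.0578 y'=-4.1891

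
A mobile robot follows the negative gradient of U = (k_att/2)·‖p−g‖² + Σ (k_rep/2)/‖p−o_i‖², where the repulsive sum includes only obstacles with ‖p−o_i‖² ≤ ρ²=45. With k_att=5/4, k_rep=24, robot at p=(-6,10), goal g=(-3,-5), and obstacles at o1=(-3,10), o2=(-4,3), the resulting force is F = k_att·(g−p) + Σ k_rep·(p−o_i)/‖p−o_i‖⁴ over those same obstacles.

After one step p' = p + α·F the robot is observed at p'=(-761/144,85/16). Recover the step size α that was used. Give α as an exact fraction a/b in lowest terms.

α = 1/4

F_att = 5/4·(g−p) = 5/4·(3,-15) = (3.7500,-18.7500)
o1: d²=9 ≤ ρ²=45; F_rep = 24·(-3,0)/9² = (-0.8889,0.0000)
o2: d²=53 > ρ²=45 → inactive
F = F_att + ΣF_rep = (2.8611,-18.7500)
Δp = p'−p = (0.7153,-4.6875); α = Δx/Fx = (103/144) / (103/36) = 1/4
check: Δy/Fy = (-75/16) / (-75/4) = 1/4 ✓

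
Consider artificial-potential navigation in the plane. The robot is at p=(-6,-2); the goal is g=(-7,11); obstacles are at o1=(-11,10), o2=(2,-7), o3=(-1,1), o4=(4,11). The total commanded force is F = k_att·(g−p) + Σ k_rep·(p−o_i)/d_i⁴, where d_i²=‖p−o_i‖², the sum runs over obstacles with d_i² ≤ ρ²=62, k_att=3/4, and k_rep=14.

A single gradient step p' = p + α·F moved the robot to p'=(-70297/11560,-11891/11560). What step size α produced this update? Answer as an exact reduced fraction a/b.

α = 1/10

F_att = 3/4·(g−p) = 3/4·(-1,13) = (-0.7500,9.7500)
o1: d²=169 > ρ²=62 → inactive
o2: d²=89 > ρ²=62 → inactive
o3: d²=34 ≤ ρ²=62; F_rep = 14·(-5,-3)/34² = (-0.0606,-0.0363)
o4: d²=269 > ρ²=62 → inactive
F = F_att + ΣF_rep = (-0.8106,9.7137)
Δp = p'−p = (-0.0811,0.9714); α = Δx/Fx = (-937/11560) / (-937/1156) = 1/10
check: Δy/Fy = (11229/11560) / (11229/1156) = 1/10 ✓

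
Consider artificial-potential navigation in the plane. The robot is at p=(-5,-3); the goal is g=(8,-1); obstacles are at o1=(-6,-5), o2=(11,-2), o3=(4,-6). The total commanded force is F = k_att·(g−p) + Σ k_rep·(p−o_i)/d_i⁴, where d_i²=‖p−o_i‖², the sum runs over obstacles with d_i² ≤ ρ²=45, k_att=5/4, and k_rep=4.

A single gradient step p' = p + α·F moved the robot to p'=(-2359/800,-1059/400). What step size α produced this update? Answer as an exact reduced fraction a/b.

F_att = 5/4·(g−p) = 5/4·(13,2) = (16.2500,2.5000)
o1: d²=5 ≤ ρ²=45; F_rep = 4·(1,2)/5² = (0.1600,0.3200)
o2: d²=257 > ρ²=45 → inactive
o3: d²=90 > ρ²=45 → inactive
F = F_att + ΣF_rep = (16.4100,2.8200)
Δp = p'−p = (2.0513,0.3525); α = Δx/Fx = (1641/800) / (1641/100) = 1/8
check: Δy/Fy = (141/400) / (141/50) = 1/8 ✓

α = 1/8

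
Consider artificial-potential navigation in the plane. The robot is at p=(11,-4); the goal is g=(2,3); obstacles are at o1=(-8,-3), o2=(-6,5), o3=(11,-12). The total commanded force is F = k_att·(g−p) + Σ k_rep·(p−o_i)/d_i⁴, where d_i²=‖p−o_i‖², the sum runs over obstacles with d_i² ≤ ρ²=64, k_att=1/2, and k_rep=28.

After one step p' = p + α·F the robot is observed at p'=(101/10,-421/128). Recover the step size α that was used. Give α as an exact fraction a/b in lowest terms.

α = 1/5

F_att = 1/2·(g−p) = 1/2·(-9,7) = (-4.5000,3.5000)
o1: d²=362 > ρ²=64 → inactive
o2: d²=370 > ρ²=64 → inactive
o3: d²=64 ≤ ρ²=64; F_rep = 28·(0,8)/64² = (0.0000,0.0547)
F = F_att + ΣF_rep = (-4.5000,3.5547)
Δp = p'−p = (-0.9000,0.7109); α = Δx/Fx = (-9/10) / (-9/2) = 1/5
check: Δy/Fy = (91/128) / (455/128) = 1/5 ✓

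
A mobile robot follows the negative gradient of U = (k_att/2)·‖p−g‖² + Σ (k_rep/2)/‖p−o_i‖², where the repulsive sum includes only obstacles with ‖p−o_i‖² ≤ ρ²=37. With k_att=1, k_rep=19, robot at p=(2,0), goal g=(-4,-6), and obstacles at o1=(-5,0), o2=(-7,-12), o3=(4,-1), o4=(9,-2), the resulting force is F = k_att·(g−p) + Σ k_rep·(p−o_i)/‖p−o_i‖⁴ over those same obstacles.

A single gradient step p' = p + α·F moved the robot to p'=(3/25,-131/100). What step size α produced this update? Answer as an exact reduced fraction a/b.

α = 1/4

F_att = 1·(g−p) = 1·(-6,-6) = (-6.0000,-6.0000)
o1: d²=49 > ρ²=37 → inactive
o2: d²=225 > ρ²=37 → inactive
o3: d²=5 ≤ ρ²=37; F_rep = 19·(-2,1)/5² = (-1.5200,0.7600)
o4: d²=53 > ρ²=37 → inactive
F = F_att + ΣF_rep = (-7.5200,-5.2400)
Δp = p'−p = (-1.8800,-1.3100); α = Δx/Fx = (-47/25) / (-188/25) = 1/4
check: Δy/Fy = (-131/100) / (-131/25) = 1/4 ✓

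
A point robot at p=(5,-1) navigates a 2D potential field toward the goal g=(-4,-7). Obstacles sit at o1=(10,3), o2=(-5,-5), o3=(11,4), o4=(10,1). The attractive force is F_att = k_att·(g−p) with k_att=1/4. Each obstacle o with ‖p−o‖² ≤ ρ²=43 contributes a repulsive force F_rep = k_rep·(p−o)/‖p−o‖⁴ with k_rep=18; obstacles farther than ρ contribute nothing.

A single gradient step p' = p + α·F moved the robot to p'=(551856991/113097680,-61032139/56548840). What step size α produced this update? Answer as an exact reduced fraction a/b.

F_att = 1/4·(g−p) = 1/4·(-9,-6) = (-2.2500,-1.5000)
o1: d²=41 ≤ ρ²=43; F_rep = 18·(-5,-4)/41² = (-0.0535,-0.0428)
o2: d²=116 > ρ²=43 → inactive
o3: d²=61 > ρ²=43 → inactive
o4: d²=29 ≤ ρ²=43; F_rep = 18·(-5,-2)/29² = (-0.1070,-0.0428)
F = F_att + ΣF_rep = (-2.4106,-1.5856)
Δp = p'−p = (-0.1205,-0.0793); α = Δx/Fx = (-13631409/113097680) / (-13631409/5654884) = 1/20
check: Δy/Fy = (-4483299/56548840) / (-4483299/2827442) = 1/20 ✓

α = 1/20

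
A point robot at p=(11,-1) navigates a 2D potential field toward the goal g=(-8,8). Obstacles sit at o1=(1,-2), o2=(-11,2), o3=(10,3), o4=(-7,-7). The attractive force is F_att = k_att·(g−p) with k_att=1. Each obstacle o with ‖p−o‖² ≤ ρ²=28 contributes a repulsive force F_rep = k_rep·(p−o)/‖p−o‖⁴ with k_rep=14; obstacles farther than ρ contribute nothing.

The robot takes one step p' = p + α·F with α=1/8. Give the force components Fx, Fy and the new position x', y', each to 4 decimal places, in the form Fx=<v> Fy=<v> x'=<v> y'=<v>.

Fx=-18.9516 Fy=8.8062 x'=8.6311 y'=0.1008

F_att = 1·(g−p) = 1·(-19,9) = (-19.0000,9.0000)
o1: d²=101 > ρ²=28 → inactive
o2: d²=493 > ρ²=28 → inactive
o3: d²=17 ≤ ρ²=28; F_rep = 14·(1,-4)/17² = (0.0484,-0.1938)
o4: d²=360 > ρ²=28 → inactive
F = F_att + ΣF_rep = (-18.9516,8.8062)
p' = p + 1/8·F = (8.6311,0.1008)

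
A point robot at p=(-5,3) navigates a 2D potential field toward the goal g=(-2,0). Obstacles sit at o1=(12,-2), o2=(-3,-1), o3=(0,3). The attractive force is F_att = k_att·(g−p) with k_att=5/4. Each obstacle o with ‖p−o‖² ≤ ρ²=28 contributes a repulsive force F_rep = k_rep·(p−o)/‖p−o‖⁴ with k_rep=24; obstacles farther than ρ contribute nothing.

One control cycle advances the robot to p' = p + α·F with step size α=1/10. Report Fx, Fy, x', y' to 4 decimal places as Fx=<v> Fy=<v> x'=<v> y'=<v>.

Fx=3.4380 Fy=-3.5100 x'=-4.6562 y'=2.6490

F_att = 5/4·(g−p) = 5/4·(3,-3) = (3.7500,-3.7500)
o1: d²=314 > ρ²=28 → inactive
o2: d²=20 ≤ ρ²=28; F_rep = 24·(-2,4)/20² = (-0.1200,0.2400)
o3: d²=25 ≤ ρ²=28; F_rep = 24·(-5,0)/25² = (-0.1920,0.0000)
F = F_att + ΣF_rep = (3.4380,-3.5100)
p' = p + 1/10·F = (-4.6562,2.6490)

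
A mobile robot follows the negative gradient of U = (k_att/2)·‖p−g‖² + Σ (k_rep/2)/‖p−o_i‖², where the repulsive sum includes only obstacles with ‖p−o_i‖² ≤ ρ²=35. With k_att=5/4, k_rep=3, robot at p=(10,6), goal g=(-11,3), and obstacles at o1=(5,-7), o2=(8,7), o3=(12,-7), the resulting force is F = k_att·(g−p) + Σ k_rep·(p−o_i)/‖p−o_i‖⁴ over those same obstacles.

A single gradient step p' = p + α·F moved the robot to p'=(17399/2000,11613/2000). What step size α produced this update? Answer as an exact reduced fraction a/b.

α = 1/20

F_att = 5/4·(g−p) = 5/4·(-21,-3) = (-26.2500,-3.7500)
o1: d²=194 > ρ²=35 → inactive
o2: d²=5 ≤ ρ²=35; F_rep = 3·(2,-1)/5² = (0.2400,-0.1200)
o3: d²=173 > ρ²=35 → inactive
F = F_att + ΣF_rep = (-26.0100,-3.8700)
Δp = p'−p = (-1.3005,-0.1935); α = Δx/Fx = (-2601/2000) / (-2601/100) = 1/20
check: Δy/Fy = (-387/2000) / (-387/100) = 1/20 ✓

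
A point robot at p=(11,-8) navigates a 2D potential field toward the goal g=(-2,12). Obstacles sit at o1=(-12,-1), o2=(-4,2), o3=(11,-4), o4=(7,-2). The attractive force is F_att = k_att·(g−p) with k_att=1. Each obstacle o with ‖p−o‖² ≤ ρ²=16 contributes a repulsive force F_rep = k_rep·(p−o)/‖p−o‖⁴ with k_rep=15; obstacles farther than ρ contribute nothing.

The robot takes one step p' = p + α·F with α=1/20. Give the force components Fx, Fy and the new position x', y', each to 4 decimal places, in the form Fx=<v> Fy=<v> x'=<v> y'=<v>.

F_att = 1·(g−p) = 1·(-13,20) = (-13.0000,20.0000)
o1: d²=578 > ρ²=16 → inactive
o2: d²=325 > ρ²=16 → inactive
o3: d²=16 ≤ ρ²=16; F_rep = 15·(0,-4)/16² = (0.0000,-0.2344)
o4: d²=52 > ρ²=16 → inactive
F = F_att + ΣF_rep = (-13.0000,19.7656)
p' = p + 1/20·F = (10.3500,-7.0117)

Fx=-13.0000 Fy=19.7656 x'=10.3500 y'=-7.0117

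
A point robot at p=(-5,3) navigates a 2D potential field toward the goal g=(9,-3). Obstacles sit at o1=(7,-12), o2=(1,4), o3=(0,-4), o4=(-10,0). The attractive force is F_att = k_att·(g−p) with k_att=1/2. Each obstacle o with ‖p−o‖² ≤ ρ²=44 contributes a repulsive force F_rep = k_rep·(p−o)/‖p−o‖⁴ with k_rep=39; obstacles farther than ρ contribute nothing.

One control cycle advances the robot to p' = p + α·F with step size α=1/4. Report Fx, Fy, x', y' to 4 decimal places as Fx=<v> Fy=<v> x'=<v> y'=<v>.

F_att = 1/2·(g−p) = 1/2·(14,-6) = (7.0000,-3.0000)
o1: d²=369 > ρ²=44 → inactive
o2: d²=37 ≤ ρ²=44; F_rep = 39·(-6,-1)/37² = (-0.1709,-0.0285)
o3: d²=74 > ρ²=44 → inactive
o4: d²=34 ≤ ρ²=44; F_rep = 39·(5,3)/34² = (0.1687,0.1012)
F = F_att + ΣF_rep = (6.9978,-2.9273)
p' = p + 1/4·F = (-3.2506,2.2682)

Fx=6.9978 Fy=-2.9273 x'=-3.2506 y'=2.2682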